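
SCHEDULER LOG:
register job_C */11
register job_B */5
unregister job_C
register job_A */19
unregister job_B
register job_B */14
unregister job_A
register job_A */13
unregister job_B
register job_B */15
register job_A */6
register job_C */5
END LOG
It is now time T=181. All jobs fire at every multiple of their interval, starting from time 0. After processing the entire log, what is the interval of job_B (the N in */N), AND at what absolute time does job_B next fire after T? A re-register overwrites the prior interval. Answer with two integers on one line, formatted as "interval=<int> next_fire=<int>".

Answer: interval=15 next_fire=195

Derivation:
Op 1: register job_C */11 -> active={job_C:*/11}
Op 2: register job_B */5 -> active={job_B:*/5, job_C:*/11}
Op 3: unregister job_C -> active={job_B:*/5}
Op 4: register job_A */19 -> active={job_A:*/19, job_B:*/5}
Op 5: unregister job_B -> active={job_A:*/19}
Op 6: register job_B */14 -> active={job_A:*/19, job_B:*/14}
Op 7: unregister job_A -> active={job_B:*/14}
Op 8: register job_A */13 -> active={job_A:*/13, job_B:*/14}
Op 9: unregister job_B -> active={job_A:*/13}
Op 10: register job_B */15 -> active={job_A:*/13, job_B:*/15}
Op 11: register job_A */6 -> active={job_A:*/6, job_B:*/15}
Op 12: register job_C */5 -> active={job_A:*/6, job_B:*/15, job_C:*/5}
Final interval of job_B = 15
Next fire of job_B after T=181: (181//15+1)*15 = 195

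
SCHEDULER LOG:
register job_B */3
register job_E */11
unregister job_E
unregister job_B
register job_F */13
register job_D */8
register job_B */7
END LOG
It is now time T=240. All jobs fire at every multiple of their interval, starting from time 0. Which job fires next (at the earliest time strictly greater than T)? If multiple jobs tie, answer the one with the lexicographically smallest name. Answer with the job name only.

Answer: job_B

Derivation:
Op 1: register job_B */3 -> active={job_B:*/3}
Op 2: register job_E */11 -> active={job_B:*/3, job_E:*/11}
Op 3: unregister job_E -> active={job_B:*/3}
Op 4: unregister job_B -> active={}
Op 5: register job_F */13 -> active={job_F:*/13}
Op 6: register job_D */8 -> active={job_D:*/8, job_F:*/13}
Op 7: register job_B */7 -> active={job_B:*/7, job_D:*/8, job_F:*/13}
  job_B: interval 7, next fire after T=240 is 245
  job_D: interval 8, next fire after T=240 is 248
  job_F: interval 13, next fire after T=240 is 247
Earliest = 245, winner (lex tiebreak) = job_B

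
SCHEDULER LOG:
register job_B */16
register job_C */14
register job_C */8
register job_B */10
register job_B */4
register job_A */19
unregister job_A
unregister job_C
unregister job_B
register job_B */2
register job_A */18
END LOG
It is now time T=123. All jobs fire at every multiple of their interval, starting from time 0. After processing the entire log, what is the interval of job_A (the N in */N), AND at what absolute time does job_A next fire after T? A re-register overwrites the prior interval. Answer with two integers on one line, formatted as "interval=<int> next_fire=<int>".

Answer: interval=18 next_fire=126

Derivation:
Op 1: register job_B */16 -> active={job_B:*/16}
Op 2: register job_C */14 -> active={job_B:*/16, job_C:*/14}
Op 3: register job_C */8 -> active={job_B:*/16, job_C:*/8}
Op 4: register job_B */10 -> active={job_B:*/10, job_C:*/8}
Op 5: register job_B */4 -> active={job_B:*/4, job_C:*/8}
Op 6: register job_A */19 -> active={job_A:*/19, job_B:*/4, job_C:*/8}
Op 7: unregister job_A -> active={job_B:*/4, job_C:*/8}
Op 8: unregister job_C -> active={job_B:*/4}
Op 9: unregister job_B -> active={}
Op 10: register job_B */2 -> active={job_B:*/2}
Op 11: register job_A */18 -> active={job_A:*/18, job_B:*/2}
Final interval of job_A = 18
Next fire of job_A after T=123: (123//18+1)*18 = 126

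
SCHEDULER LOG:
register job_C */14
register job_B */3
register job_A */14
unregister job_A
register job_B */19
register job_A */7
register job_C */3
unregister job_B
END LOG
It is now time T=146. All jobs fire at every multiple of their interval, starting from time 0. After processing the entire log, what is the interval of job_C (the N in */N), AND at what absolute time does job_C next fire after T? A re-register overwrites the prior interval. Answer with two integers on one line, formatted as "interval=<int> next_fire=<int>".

Answer: interval=3 next_fire=147

Derivation:
Op 1: register job_C */14 -> active={job_C:*/14}
Op 2: register job_B */3 -> active={job_B:*/3, job_C:*/14}
Op 3: register job_A */14 -> active={job_A:*/14, job_B:*/3, job_C:*/14}
Op 4: unregister job_A -> active={job_B:*/3, job_C:*/14}
Op 5: register job_B */19 -> active={job_B:*/19, job_C:*/14}
Op 6: register job_A */7 -> active={job_A:*/7, job_B:*/19, job_C:*/14}
Op 7: register job_C */3 -> active={job_A:*/7, job_B:*/19, job_C:*/3}
Op 8: unregister job_B -> active={job_A:*/7, job_C:*/3}
Final interval of job_C = 3
Next fire of job_C after T=146: (146//3+1)*3 = 147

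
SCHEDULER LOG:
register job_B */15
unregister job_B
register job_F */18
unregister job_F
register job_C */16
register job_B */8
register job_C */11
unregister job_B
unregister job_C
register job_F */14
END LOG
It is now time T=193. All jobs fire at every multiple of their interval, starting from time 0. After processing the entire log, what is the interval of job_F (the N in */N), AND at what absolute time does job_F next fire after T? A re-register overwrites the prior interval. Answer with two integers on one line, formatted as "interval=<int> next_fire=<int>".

Op 1: register job_B */15 -> active={job_B:*/15}
Op 2: unregister job_B -> active={}
Op 3: register job_F */18 -> active={job_F:*/18}
Op 4: unregister job_F -> active={}
Op 5: register job_C */16 -> active={job_C:*/16}
Op 6: register job_B */8 -> active={job_B:*/8, job_C:*/16}
Op 7: register job_C */11 -> active={job_B:*/8, job_C:*/11}
Op 8: unregister job_B -> active={job_C:*/11}
Op 9: unregister job_C -> active={}
Op 10: register job_F */14 -> active={job_F:*/14}
Final interval of job_F = 14
Next fire of job_F after T=193: (193//14+1)*14 = 196

Answer: interval=14 next_fire=196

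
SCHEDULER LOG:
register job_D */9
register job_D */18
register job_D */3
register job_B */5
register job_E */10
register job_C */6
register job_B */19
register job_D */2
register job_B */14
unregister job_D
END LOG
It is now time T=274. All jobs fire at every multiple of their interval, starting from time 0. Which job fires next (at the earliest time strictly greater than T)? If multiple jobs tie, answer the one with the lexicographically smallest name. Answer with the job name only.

Op 1: register job_D */9 -> active={job_D:*/9}
Op 2: register job_D */18 -> active={job_D:*/18}
Op 3: register job_D */3 -> active={job_D:*/3}
Op 4: register job_B */5 -> active={job_B:*/5, job_D:*/3}
Op 5: register job_E */10 -> active={job_B:*/5, job_D:*/3, job_E:*/10}
Op 6: register job_C */6 -> active={job_B:*/5, job_C:*/6, job_D:*/3, job_E:*/10}
Op 7: register job_B */19 -> active={job_B:*/19, job_C:*/6, job_D:*/3, job_E:*/10}
Op 8: register job_D */2 -> active={job_B:*/19, job_C:*/6, job_D:*/2, job_E:*/10}
Op 9: register job_B */14 -> active={job_B:*/14, job_C:*/6, job_D:*/2, job_E:*/10}
Op 10: unregister job_D -> active={job_B:*/14, job_C:*/6, job_E:*/10}
  job_B: interval 14, next fire after T=274 is 280
  job_C: interval 6, next fire after T=274 is 276
  job_E: interval 10, next fire after T=274 is 280
Earliest = 276, winner (lex tiebreak) = job_C

Answer: job_C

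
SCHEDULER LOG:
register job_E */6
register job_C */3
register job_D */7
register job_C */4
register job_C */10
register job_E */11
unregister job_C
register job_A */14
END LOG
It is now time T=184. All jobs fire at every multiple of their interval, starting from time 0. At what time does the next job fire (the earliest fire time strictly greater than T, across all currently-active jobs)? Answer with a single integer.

Op 1: register job_E */6 -> active={job_E:*/6}
Op 2: register job_C */3 -> active={job_C:*/3, job_E:*/6}
Op 3: register job_D */7 -> active={job_C:*/3, job_D:*/7, job_E:*/6}
Op 4: register job_C */4 -> active={job_C:*/4, job_D:*/7, job_E:*/6}
Op 5: register job_C */10 -> active={job_C:*/10, job_D:*/7, job_E:*/6}
Op 6: register job_E */11 -> active={job_C:*/10, job_D:*/7, job_E:*/11}
Op 7: unregister job_C -> active={job_D:*/7, job_E:*/11}
Op 8: register job_A */14 -> active={job_A:*/14, job_D:*/7, job_E:*/11}
  job_A: interval 14, next fire after T=184 is 196
  job_D: interval 7, next fire after T=184 is 189
  job_E: interval 11, next fire after T=184 is 187
Earliest fire time = 187 (job job_E)

Answer: 187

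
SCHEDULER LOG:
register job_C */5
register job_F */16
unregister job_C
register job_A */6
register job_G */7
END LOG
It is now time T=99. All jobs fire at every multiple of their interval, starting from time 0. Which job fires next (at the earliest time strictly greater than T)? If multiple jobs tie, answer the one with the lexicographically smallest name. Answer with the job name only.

Op 1: register job_C */5 -> active={job_C:*/5}
Op 2: register job_F */16 -> active={job_C:*/5, job_F:*/16}
Op 3: unregister job_C -> active={job_F:*/16}
Op 4: register job_A */6 -> active={job_A:*/6, job_F:*/16}
Op 5: register job_G */7 -> active={job_A:*/6, job_F:*/16, job_G:*/7}
  job_A: interval 6, next fire after T=99 is 102
  job_F: interval 16, next fire after T=99 is 112
  job_G: interval 7, next fire after T=99 is 105
Earliest = 102, winner (lex tiebreak) = job_A

Answer: job_A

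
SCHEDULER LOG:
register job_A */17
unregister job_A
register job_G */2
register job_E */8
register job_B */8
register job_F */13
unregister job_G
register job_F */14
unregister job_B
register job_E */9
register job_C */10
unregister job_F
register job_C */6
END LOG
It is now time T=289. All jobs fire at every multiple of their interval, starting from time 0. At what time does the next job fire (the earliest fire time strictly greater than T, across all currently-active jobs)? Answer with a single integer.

Op 1: register job_A */17 -> active={job_A:*/17}
Op 2: unregister job_A -> active={}
Op 3: register job_G */2 -> active={job_G:*/2}
Op 4: register job_E */8 -> active={job_E:*/8, job_G:*/2}
Op 5: register job_B */8 -> active={job_B:*/8, job_E:*/8, job_G:*/2}
Op 6: register job_F */13 -> active={job_B:*/8, job_E:*/8, job_F:*/13, job_G:*/2}
Op 7: unregister job_G -> active={job_B:*/8, job_E:*/8, job_F:*/13}
Op 8: register job_F */14 -> active={job_B:*/8, job_E:*/8, job_F:*/14}
Op 9: unregister job_B -> active={job_E:*/8, job_F:*/14}
Op 10: register job_E */9 -> active={job_E:*/9, job_F:*/14}
Op 11: register job_C */10 -> active={job_C:*/10, job_E:*/9, job_F:*/14}
Op 12: unregister job_F -> active={job_C:*/10, job_E:*/9}
Op 13: register job_C */6 -> active={job_C:*/6, job_E:*/9}
  job_C: interval 6, next fire after T=289 is 294
  job_E: interval 9, next fire after T=289 is 297
Earliest fire time = 294 (job job_C)

Answer: 294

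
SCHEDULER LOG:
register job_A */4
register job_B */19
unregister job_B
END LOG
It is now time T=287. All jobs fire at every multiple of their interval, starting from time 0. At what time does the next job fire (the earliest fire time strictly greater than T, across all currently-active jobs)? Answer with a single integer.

Op 1: register job_A */4 -> active={job_A:*/4}
Op 2: register job_B */19 -> active={job_A:*/4, job_B:*/19}
Op 3: unregister job_B -> active={job_A:*/4}
  job_A: interval 4, next fire after T=287 is 288
Earliest fire time = 288 (job job_A)

Answer: 288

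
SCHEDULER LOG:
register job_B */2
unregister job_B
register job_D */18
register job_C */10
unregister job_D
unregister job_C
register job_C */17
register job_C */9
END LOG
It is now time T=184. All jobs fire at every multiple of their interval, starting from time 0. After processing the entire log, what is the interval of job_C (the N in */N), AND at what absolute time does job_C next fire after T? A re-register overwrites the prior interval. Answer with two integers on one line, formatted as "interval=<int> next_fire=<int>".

Op 1: register job_B */2 -> active={job_B:*/2}
Op 2: unregister job_B -> active={}
Op 3: register job_D */18 -> active={job_D:*/18}
Op 4: register job_C */10 -> active={job_C:*/10, job_D:*/18}
Op 5: unregister job_D -> active={job_C:*/10}
Op 6: unregister job_C -> active={}
Op 7: register job_C */17 -> active={job_C:*/17}
Op 8: register job_C */9 -> active={job_C:*/9}
Final interval of job_C = 9
Next fire of job_C after T=184: (184//9+1)*9 = 189

Answer: interval=9 next_fire=189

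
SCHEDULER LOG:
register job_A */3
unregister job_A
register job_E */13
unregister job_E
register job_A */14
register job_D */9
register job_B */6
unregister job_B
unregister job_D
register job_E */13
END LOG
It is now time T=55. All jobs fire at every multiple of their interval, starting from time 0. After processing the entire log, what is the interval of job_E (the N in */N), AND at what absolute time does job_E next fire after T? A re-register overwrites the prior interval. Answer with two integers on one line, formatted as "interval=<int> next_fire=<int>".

Answer: interval=13 next_fire=65

Derivation:
Op 1: register job_A */3 -> active={job_A:*/3}
Op 2: unregister job_A -> active={}
Op 3: register job_E */13 -> active={job_E:*/13}
Op 4: unregister job_E -> active={}
Op 5: register job_A */14 -> active={job_A:*/14}
Op 6: register job_D */9 -> active={job_A:*/14, job_D:*/9}
Op 7: register job_B */6 -> active={job_A:*/14, job_B:*/6, job_D:*/9}
Op 8: unregister job_B -> active={job_A:*/14, job_D:*/9}
Op 9: unregister job_D -> active={job_A:*/14}
Op 10: register job_E */13 -> active={job_A:*/14, job_E:*/13}
Final interval of job_E = 13
Next fire of job_E after T=55: (55//13+1)*13 = 65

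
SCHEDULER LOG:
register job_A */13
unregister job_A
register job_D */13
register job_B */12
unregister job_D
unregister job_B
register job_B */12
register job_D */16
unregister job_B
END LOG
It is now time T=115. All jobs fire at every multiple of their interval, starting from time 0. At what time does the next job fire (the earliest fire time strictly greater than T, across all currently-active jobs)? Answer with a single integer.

Answer: 128

Derivation:
Op 1: register job_A */13 -> active={job_A:*/13}
Op 2: unregister job_A -> active={}
Op 3: register job_D */13 -> active={job_D:*/13}
Op 4: register job_B */12 -> active={job_B:*/12, job_D:*/13}
Op 5: unregister job_D -> active={job_B:*/12}
Op 6: unregister job_B -> active={}
Op 7: register job_B */12 -> active={job_B:*/12}
Op 8: register job_D */16 -> active={job_B:*/12, job_D:*/16}
Op 9: unregister job_B -> active={job_D:*/16}
  job_D: interval 16, next fire after T=115 is 128
Earliest fire time = 128 (job job_D)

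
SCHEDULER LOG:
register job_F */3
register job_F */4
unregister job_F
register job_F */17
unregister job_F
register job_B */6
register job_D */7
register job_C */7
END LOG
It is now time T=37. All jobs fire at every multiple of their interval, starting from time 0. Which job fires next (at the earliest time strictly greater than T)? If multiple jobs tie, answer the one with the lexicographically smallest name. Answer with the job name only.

Op 1: register job_F */3 -> active={job_F:*/3}
Op 2: register job_F */4 -> active={job_F:*/4}
Op 3: unregister job_F -> active={}
Op 4: register job_F */17 -> active={job_F:*/17}
Op 5: unregister job_F -> active={}
Op 6: register job_B */6 -> active={job_B:*/6}
Op 7: register job_D */7 -> active={job_B:*/6, job_D:*/7}
Op 8: register job_C */7 -> active={job_B:*/6, job_C:*/7, job_D:*/7}
  job_B: interval 6, next fire after T=37 is 42
  job_C: interval 7, next fire after T=37 is 42
  job_D: interval 7, next fire after T=37 is 42
Earliest = 42, winner (lex tiebreak) = job_B

Answer: job_B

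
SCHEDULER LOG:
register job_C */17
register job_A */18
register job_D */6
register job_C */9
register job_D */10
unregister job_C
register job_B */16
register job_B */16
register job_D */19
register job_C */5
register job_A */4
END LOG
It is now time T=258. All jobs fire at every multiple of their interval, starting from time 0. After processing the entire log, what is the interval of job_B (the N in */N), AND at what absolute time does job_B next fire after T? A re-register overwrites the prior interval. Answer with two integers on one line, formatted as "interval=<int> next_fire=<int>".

Op 1: register job_C */17 -> active={job_C:*/17}
Op 2: register job_A */18 -> active={job_A:*/18, job_C:*/17}
Op 3: register job_D */6 -> active={job_A:*/18, job_C:*/17, job_D:*/6}
Op 4: register job_C */9 -> active={job_A:*/18, job_C:*/9, job_D:*/6}
Op 5: register job_D */10 -> active={job_A:*/18, job_C:*/9, job_D:*/10}
Op 6: unregister job_C -> active={job_A:*/18, job_D:*/10}
Op 7: register job_B */16 -> active={job_A:*/18, job_B:*/16, job_D:*/10}
Op 8: register job_B */16 -> active={job_A:*/18, job_B:*/16, job_D:*/10}
Op 9: register job_D */19 -> active={job_A:*/18, job_B:*/16, job_D:*/19}
Op 10: register job_C */5 -> active={job_A:*/18, job_B:*/16, job_C:*/5, job_D:*/19}
Op 11: register job_A */4 -> active={job_A:*/4, job_B:*/16, job_C:*/5, job_D:*/19}
Final interval of job_B = 16
Next fire of job_B after T=258: (258//16+1)*16 = 272

Answer: interval=16 next_fire=272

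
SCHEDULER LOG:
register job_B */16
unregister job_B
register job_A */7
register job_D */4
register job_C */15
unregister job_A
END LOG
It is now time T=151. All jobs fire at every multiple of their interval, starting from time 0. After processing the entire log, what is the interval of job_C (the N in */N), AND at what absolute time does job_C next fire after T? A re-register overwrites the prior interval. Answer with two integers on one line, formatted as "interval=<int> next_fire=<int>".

Answer: interval=15 next_fire=165

Derivation:
Op 1: register job_B */16 -> active={job_B:*/16}
Op 2: unregister job_B -> active={}
Op 3: register job_A */7 -> active={job_A:*/7}
Op 4: register job_D */4 -> active={job_A:*/7, job_D:*/4}
Op 5: register job_C */15 -> active={job_A:*/7, job_C:*/15, job_D:*/4}
Op 6: unregister job_A -> active={job_C:*/15, job_D:*/4}
Final interval of job_C = 15
Next fire of job_C after T=151: (151//15+1)*15 = 165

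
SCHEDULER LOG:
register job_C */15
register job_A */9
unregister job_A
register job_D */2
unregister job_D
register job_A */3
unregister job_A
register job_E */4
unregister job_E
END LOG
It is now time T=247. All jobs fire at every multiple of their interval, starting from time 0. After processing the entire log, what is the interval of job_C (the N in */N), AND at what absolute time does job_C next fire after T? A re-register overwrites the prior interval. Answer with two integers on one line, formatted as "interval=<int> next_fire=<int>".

Answer: interval=15 next_fire=255

Derivation:
Op 1: register job_C */15 -> active={job_C:*/15}
Op 2: register job_A */9 -> active={job_A:*/9, job_C:*/15}
Op 3: unregister job_A -> active={job_C:*/15}
Op 4: register job_D */2 -> active={job_C:*/15, job_D:*/2}
Op 5: unregister job_D -> active={job_C:*/15}
Op 6: register job_A */3 -> active={job_A:*/3, job_C:*/15}
Op 7: unregister job_A -> active={job_C:*/15}
Op 8: register job_E */4 -> active={job_C:*/15, job_E:*/4}
Op 9: unregister job_E -> active={job_C:*/15}
Final interval of job_C = 15
Next fire of job_C after T=247: (247//15+1)*15 = 255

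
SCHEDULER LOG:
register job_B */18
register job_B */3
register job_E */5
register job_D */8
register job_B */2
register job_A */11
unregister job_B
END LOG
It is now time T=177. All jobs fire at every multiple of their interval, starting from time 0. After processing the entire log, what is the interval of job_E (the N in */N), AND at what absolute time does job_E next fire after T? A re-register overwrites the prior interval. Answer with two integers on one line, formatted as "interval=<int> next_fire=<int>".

Op 1: register job_B */18 -> active={job_B:*/18}
Op 2: register job_B */3 -> active={job_B:*/3}
Op 3: register job_E */5 -> active={job_B:*/3, job_E:*/5}
Op 4: register job_D */8 -> active={job_B:*/3, job_D:*/8, job_E:*/5}
Op 5: register job_B */2 -> active={job_B:*/2, job_D:*/8, job_E:*/5}
Op 6: register job_A */11 -> active={job_A:*/11, job_B:*/2, job_D:*/8, job_E:*/5}
Op 7: unregister job_B -> active={job_A:*/11, job_D:*/8, job_E:*/5}
Final interval of job_E = 5
Next fire of job_E after T=177: (177//5+1)*5 = 180

Answer: interval=5 next_fire=180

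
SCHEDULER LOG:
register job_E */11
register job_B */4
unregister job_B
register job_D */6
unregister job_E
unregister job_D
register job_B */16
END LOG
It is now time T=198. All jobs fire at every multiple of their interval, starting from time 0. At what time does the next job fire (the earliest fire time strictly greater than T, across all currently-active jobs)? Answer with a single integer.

Answer: 208

Derivation:
Op 1: register job_E */11 -> active={job_E:*/11}
Op 2: register job_B */4 -> active={job_B:*/4, job_E:*/11}
Op 3: unregister job_B -> active={job_E:*/11}
Op 4: register job_D */6 -> active={job_D:*/6, job_E:*/11}
Op 5: unregister job_E -> active={job_D:*/6}
Op 6: unregister job_D -> active={}
Op 7: register job_B */16 -> active={job_B:*/16}
  job_B: interval 16, next fire after T=198 is 208
Earliest fire time = 208 (job job_B)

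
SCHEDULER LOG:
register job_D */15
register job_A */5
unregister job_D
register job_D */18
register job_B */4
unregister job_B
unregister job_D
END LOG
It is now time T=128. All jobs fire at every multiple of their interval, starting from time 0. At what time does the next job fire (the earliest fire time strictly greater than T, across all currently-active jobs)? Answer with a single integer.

Answer: 130

Derivation:
Op 1: register job_D */15 -> active={job_D:*/15}
Op 2: register job_A */5 -> active={job_A:*/5, job_D:*/15}
Op 3: unregister job_D -> active={job_A:*/5}
Op 4: register job_D */18 -> active={job_A:*/5, job_D:*/18}
Op 5: register job_B */4 -> active={job_A:*/5, job_B:*/4, job_D:*/18}
Op 6: unregister job_B -> active={job_A:*/5, job_D:*/18}
Op 7: unregister job_D -> active={job_A:*/5}
  job_A: interval 5, next fire after T=128 is 130
Earliest fire time = 130 (job job_A)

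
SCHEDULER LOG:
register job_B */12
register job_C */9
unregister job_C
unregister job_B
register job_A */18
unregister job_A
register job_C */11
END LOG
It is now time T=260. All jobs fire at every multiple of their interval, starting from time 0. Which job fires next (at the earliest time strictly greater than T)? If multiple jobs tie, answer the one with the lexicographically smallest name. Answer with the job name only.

Op 1: register job_B */12 -> active={job_B:*/12}
Op 2: register job_C */9 -> active={job_B:*/12, job_C:*/9}
Op 3: unregister job_C -> active={job_B:*/12}
Op 4: unregister job_B -> active={}
Op 5: register job_A */18 -> active={job_A:*/18}
Op 6: unregister job_A -> active={}
Op 7: register job_C */11 -> active={job_C:*/11}
  job_C: interval 11, next fire after T=260 is 264
Earliest = 264, winner (lex tiebreak) = job_C

Answer: job_C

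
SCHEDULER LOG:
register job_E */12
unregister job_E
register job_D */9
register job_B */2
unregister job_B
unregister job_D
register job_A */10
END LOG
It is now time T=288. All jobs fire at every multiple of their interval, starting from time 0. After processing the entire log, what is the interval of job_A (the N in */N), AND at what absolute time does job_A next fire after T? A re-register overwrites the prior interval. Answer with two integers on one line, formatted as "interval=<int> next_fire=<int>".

Op 1: register job_E */12 -> active={job_E:*/12}
Op 2: unregister job_E -> active={}
Op 3: register job_D */9 -> active={job_D:*/9}
Op 4: register job_B */2 -> active={job_B:*/2, job_D:*/9}
Op 5: unregister job_B -> active={job_D:*/9}
Op 6: unregister job_D -> active={}
Op 7: register job_A */10 -> active={job_A:*/10}
Final interval of job_A = 10
Next fire of job_A after T=288: (288//10+1)*10 = 290

Answer: interval=10 next_fire=290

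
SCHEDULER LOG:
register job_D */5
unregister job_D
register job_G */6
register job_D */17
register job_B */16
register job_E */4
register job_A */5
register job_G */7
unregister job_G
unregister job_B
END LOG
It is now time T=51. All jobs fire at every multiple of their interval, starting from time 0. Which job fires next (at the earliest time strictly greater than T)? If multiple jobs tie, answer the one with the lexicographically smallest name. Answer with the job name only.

Op 1: register job_D */5 -> active={job_D:*/5}
Op 2: unregister job_D -> active={}
Op 3: register job_G */6 -> active={job_G:*/6}
Op 4: register job_D */17 -> active={job_D:*/17, job_G:*/6}
Op 5: register job_B */16 -> active={job_B:*/16, job_D:*/17, job_G:*/6}
Op 6: register job_E */4 -> active={job_B:*/16, job_D:*/17, job_E:*/4, job_G:*/6}
Op 7: register job_A */5 -> active={job_A:*/5, job_B:*/16, job_D:*/17, job_E:*/4, job_G:*/6}
Op 8: register job_G */7 -> active={job_A:*/5, job_B:*/16, job_D:*/17, job_E:*/4, job_G:*/7}
Op 9: unregister job_G -> active={job_A:*/5, job_B:*/16, job_D:*/17, job_E:*/4}
Op 10: unregister job_B -> active={job_A:*/5, job_D:*/17, job_E:*/4}
  job_A: interval 5, next fire after T=51 is 55
  job_D: interval 17, next fire after T=51 is 68
  job_E: interval 4, next fire after T=51 is 52
Earliest = 52, winner (lex tiebreak) = job_E

Answer: job_E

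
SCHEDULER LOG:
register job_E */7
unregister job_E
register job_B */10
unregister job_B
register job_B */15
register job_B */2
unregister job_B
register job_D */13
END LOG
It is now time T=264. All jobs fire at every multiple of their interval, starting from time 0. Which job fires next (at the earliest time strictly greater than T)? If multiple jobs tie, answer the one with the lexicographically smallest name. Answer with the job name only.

Op 1: register job_E */7 -> active={job_E:*/7}
Op 2: unregister job_E -> active={}
Op 3: register job_B */10 -> active={job_B:*/10}
Op 4: unregister job_B -> active={}
Op 5: register job_B */15 -> active={job_B:*/15}
Op 6: register job_B */2 -> active={job_B:*/2}
Op 7: unregister job_B -> active={}
Op 8: register job_D */13 -> active={job_D:*/13}
  job_D: interval 13, next fire after T=264 is 273
Earliest = 273, winner (lex tiebreak) = job_D

Answer: job_D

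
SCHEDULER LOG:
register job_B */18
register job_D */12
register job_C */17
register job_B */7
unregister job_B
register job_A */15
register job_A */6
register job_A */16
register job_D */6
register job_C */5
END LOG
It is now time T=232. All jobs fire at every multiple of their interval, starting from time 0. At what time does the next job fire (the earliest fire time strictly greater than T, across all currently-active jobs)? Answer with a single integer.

Answer: 234

Derivation:
Op 1: register job_B */18 -> active={job_B:*/18}
Op 2: register job_D */12 -> active={job_B:*/18, job_D:*/12}
Op 3: register job_C */17 -> active={job_B:*/18, job_C:*/17, job_D:*/12}
Op 4: register job_B */7 -> active={job_B:*/7, job_C:*/17, job_D:*/12}
Op 5: unregister job_B -> active={job_C:*/17, job_D:*/12}
Op 6: register job_A */15 -> active={job_A:*/15, job_C:*/17, job_D:*/12}
Op 7: register job_A */6 -> active={job_A:*/6, job_C:*/17, job_D:*/12}
Op 8: register job_A */16 -> active={job_A:*/16, job_C:*/17, job_D:*/12}
Op 9: register job_D */6 -> active={job_A:*/16, job_C:*/17, job_D:*/6}
Op 10: register job_C */5 -> active={job_A:*/16, job_C:*/5, job_D:*/6}
  job_A: interval 16, next fire after T=232 is 240
  job_C: interval 5, next fire after T=232 is 235
  job_D: interval 6, next fire after T=232 is 234
Earliest fire time = 234 (job job_D)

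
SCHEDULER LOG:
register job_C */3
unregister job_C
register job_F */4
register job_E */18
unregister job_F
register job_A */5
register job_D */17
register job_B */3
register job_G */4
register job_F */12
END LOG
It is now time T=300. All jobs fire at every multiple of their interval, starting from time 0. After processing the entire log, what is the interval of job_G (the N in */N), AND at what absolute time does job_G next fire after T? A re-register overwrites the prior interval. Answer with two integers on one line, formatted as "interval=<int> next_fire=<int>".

Answer: interval=4 next_fire=304

Derivation:
Op 1: register job_C */3 -> active={job_C:*/3}
Op 2: unregister job_C -> active={}
Op 3: register job_F */4 -> active={job_F:*/4}
Op 4: register job_E */18 -> active={job_E:*/18, job_F:*/4}
Op 5: unregister job_F -> active={job_E:*/18}
Op 6: register job_A */5 -> active={job_A:*/5, job_E:*/18}
Op 7: register job_D */17 -> active={job_A:*/5, job_D:*/17, job_E:*/18}
Op 8: register job_B */3 -> active={job_A:*/5, job_B:*/3, job_D:*/17, job_E:*/18}
Op 9: register job_G */4 -> active={job_A:*/5, job_B:*/3, job_D:*/17, job_E:*/18, job_G:*/4}
Op 10: register job_F */12 -> active={job_A:*/5, job_B:*/3, job_D:*/17, job_E:*/18, job_F:*/12, job_G:*/4}
Final interval of job_G = 4
Next fire of job_G after T=300: (300//4+1)*4 = 304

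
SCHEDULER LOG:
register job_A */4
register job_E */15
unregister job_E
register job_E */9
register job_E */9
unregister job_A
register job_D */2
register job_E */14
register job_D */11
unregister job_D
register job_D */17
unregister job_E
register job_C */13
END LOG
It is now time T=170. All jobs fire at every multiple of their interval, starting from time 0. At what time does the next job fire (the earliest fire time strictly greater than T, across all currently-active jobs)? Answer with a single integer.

Op 1: register job_A */4 -> active={job_A:*/4}
Op 2: register job_E */15 -> active={job_A:*/4, job_E:*/15}
Op 3: unregister job_E -> active={job_A:*/4}
Op 4: register job_E */9 -> active={job_A:*/4, job_E:*/9}
Op 5: register job_E */9 -> active={job_A:*/4, job_E:*/9}
Op 6: unregister job_A -> active={job_E:*/9}
Op 7: register job_D */2 -> active={job_D:*/2, job_E:*/9}
Op 8: register job_E */14 -> active={job_D:*/2, job_E:*/14}
Op 9: register job_D */11 -> active={job_D:*/11, job_E:*/14}
Op 10: unregister job_D -> active={job_E:*/14}
Op 11: register job_D */17 -> active={job_D:*/17, job_E:*/14}
Op 12: unregister job_E -> active={job_D:*/17}
Op 13: register job_C */13 -> active={job_C:*/13, job_D:*/17}
  job_C: interval 13, next fire after T=170 is 182
  job_D: interval 17, next fire after T=170 is 187
Earliest fire time = 182 (job job_C)

Answer: 182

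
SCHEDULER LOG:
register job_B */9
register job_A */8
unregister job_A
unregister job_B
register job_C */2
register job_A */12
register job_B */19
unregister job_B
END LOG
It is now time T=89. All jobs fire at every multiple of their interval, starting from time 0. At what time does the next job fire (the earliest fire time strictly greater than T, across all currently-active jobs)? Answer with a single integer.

Op 1: register job_B */9 -> active={job_B:*/9}
Op 2: register job_A */8 -> active={job_A:*/8, job_B:*/9}
Op 3: unregister job_A -> active={job_B:*/9}
Op 4: unregister job_B -> active={}
Op 5: register job_C */2 -> active={job_C:*/2}
Op 6: register job_A */12 -> active={job_A:*/12, job_C:*/2}
Op 7: register job_B */19 -> active={job_A:*/12, job_B:*/19, job_C:*/2}
Op 8: unregister job_B -> active={job_A:*/12, job_C:*/2}
  job_A: interval 12, next fire after T=89 is 96
  job_C: interval 2, next fire after T=89 is 90
Earliest fire time = 90 (job job_C)

Answer: 90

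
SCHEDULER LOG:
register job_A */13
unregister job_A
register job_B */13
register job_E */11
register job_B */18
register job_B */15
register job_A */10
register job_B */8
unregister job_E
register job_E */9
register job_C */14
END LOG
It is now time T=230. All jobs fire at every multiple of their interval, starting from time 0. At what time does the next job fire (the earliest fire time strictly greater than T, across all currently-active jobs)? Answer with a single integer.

Op 1: register job_A */13 -> active={job_A:*/13}
Op 2: unregister job_A -> active={}
Op 3: register job_B */13 -> active={job_B:*/13}
Op 4: register job_E */11 -> active={job_B:*/13, job_E:*/11}
Op 5: register job_B */18 -> active={job_B:*/18, job_E:*/11}
Op 6: register job_B */15 -> active={job_B:*/15, job_E:*/11}
Op 7: register job_A */10 -> active={job_A:*/10, job_B:*/15, job_E:*/11}
Op 8: register job_B */8 -> active={job_A:*/10, job_B:*/8, job_E:*/11}
Op 9: unregister job_E -> active={job_A:*/10, job_B:*/8}
Op 10: register job_E */9 -> active={job_A:*/10, job_B:*/8, job_E:*/9}
Op 11: register job_C */14 -> active={job_A:*/10, job_B:*/8, job_C:*/14, job_E:*/9}
  job_A: interval 10, next fire after T=230 is 240
  job_B: interval 8, next fire after T=230 is 232
  job_C: interval 14, next fire after T=230 is 238
  job_E: interval 9, next fire after T=230 is 234
Earliest fire time = 232 (job job_B)

Answer: 232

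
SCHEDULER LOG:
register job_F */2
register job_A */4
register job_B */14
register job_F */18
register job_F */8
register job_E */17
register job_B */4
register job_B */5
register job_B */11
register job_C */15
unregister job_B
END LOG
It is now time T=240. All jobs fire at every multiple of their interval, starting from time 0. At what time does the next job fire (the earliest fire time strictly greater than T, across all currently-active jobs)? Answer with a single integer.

Op 1: register job_F */2 -> active={job_F:*/2}
Op 2: register job_A */4 -> active={job_A:*/4, job_F:*/2}
Op 3: register job_B */14 -> active={job_A:*/4, job_B:*/14, job_F:*/2}
Op 4: register job_F */18 -> active={job_A:*/4, job_B:*/14, job_F:*/18}
Op 5: register job_F */8 -> active={job_A:*/4, job_B:*/14, job_F:*/8}
Op 6: register job_E */17 -> active={job_A:*/4, job_B:*/14, job_E:*/17, job_F:*/8}
Op 7: register job_B */4 -> active={job_A:*/4, job_B:*/4, job_E:*/17, job_F:*/8}
Op 8: register job_B */5 -> active={job_A:*/4, job_B:*/5, job_E:*/17, job_F:*/8}
Op 9: register job_B */11 -> active={job_A:*/4, job_B:*/11, job_E:*/17, job_F:*/8}
Op 10: register job_C */15 -> active={job_A:*/4, job_B:*/11, job_C:*/15, job_E:*/17, job_F:*/8}
Op 11: unregister job_B -> active={job_A:*/4, job_C:*/15, job_E:*/17, job_F:*/8}
  job_A: interval 4, next fire after T=240 is 244
  job_C: interval 15, next fire after T=240 is 255
  job_E: interval 17, next fire after T=240 is 255
  job_F: interval 8, next fire after T=240 is 248
Earliest fire time = 244 (job job_A)

Answer: 244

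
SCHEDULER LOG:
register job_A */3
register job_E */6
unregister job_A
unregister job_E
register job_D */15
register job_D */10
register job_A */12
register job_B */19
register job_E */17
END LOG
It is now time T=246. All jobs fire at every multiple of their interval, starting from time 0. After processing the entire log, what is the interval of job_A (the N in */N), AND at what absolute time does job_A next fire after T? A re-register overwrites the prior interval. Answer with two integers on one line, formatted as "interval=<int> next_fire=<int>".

Op 1: register job_A */3 -> active={job_A:*/3}
Op 2: register job_E */6 -> active={job_A:*/3, job_E:*/6}
Op 3: unregister job_A -> active={job_E:*/6}
Op 4: unregister job_E -> active={}
Op 5: register job_D */15 -> active={job_D:*/15}
Op 6: register job_D */10 -> active={job_D:*/10}
Op 7: register job_A */12 -> active={job_A:*/12, job_D:*/10}
Op 8: register job_B */19 -> active={job_A:*/12, job_B:*/19, job_D:*/10}
Op 9: register job_E */17 -> active={job_A:*/12, job_B:*/19, job_D:*/10, job_E:*/17}
Final interval of job_A = 12
Next fire of job_A after T=246: (246//12+1)*12 = 252

Answer: interval=12 next_fire=252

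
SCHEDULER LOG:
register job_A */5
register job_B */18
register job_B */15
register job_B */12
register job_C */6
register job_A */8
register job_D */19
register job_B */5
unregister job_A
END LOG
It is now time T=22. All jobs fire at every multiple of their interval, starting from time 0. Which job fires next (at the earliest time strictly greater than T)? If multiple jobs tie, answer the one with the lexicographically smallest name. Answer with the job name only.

Op 1: register job_A */5 -> active={job_A:*/5}
Op 2: register job_B */18 -> active={job_A:*/5, job_B:*/18}
Op 3: register job_B */15 -> active={job_A:*/5, job_B:*/15}
Op 4: register job_B */12 -> active={job_A:*/5, job_B:*/12}
Op 5: register job_C */6 -> active={job_A:*/5, job_B:*/12, job_C:*/6}
Op 6: register job_A */8 -> active={job_A:*/8, job_B:*/12, job_C:*/6}
Op 7: register job_D */19 -> active={job_A:*/8, job_B:*/12, job_C:*/6, job_D:*/19}
Op 8: register job_B */5 -> active={job_A:*/8, job_B:*/5, job_C:*/6, job_D:*/19}
Op 9: unregister job_A -> active={job_B:*/5, job_C:*/6, job_D:*/19}
  job_B: interval 5, next fire after T=22 is 25
  job_C: interval 6, next fire after T=22 is 24
  job_D: interval 19, next fire after T=22 is 38
Earliest = 24, winner (lex tiebreak) = job_C

Answer: job_C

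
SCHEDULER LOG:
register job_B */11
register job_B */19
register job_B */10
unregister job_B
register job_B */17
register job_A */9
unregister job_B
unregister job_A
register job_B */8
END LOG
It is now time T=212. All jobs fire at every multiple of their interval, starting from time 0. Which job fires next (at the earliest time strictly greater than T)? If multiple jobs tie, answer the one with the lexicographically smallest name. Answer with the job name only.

Answer: job_B

Derivation:
Op 1: register job_B */11 -> active={job_B:*/11}
Op 2: register job_B */19 -> active={job_B:*/19}
Op 3: register job_B */10 -> active={job_B:*/10}
Op 4: unregister job_B -> active={}
Op 5: register job_B */17 -> active={job_B:*/17}
Op 6: register job_A */9 -> active={job_A:*/9, job_B:*/17}
Op 7: unregister job_B -> active={job_A:*/9}
Op 8: unregister job_A -> active={}
Op 9: register job_B */8 -> active={job_B:*/8}
  job_B: interval 8, next fire after T=212 is 216
Earliest = 216, winner (lex tiebreak) = job_B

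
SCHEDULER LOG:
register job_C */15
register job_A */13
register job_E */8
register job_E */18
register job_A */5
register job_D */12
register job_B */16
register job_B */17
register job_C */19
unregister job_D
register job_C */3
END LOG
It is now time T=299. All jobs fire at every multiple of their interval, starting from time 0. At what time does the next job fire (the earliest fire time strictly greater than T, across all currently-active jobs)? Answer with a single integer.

Op 1: register job_C */15 -> active={job_C:*/15}
Op 2: register job_A */13 -> active={job_A:*/13, job_C:*/15}
Op 3: register job_E */8 -> active={job_A:*/13, job_C:*/15, job_E:*/8}
Op 4: register job_E */18 -> active={job_A:*/13, job_C:*/15, job_E:*/18}
Op 5: register job_A */5 -> active={job_A:*/5, job_C:*/15, job_E:*/18}
Op 6: register job_D */12 -> active={job_A:*/5, job_C:*/15, job_D:*/12, job_E:*/18}
Op 7: register job_B */16 -> active={job_A:*/5, job_B:*/16, job_C:*/15, job_D:*/12, job_E:*/18}
Op 8: register job_B */17 -> active={job_A:*/5, job_B:*/17, job_C:*/15, job_D:*/12, job_E:*/18}
Op 9: register job_C */19 -> active={job_A:*/5, job_B:*/17, job_C:*/19, job_D:*/12, job_E:*/18}
Op 10: unregister job_D -> active={job_A:*/5, job_B:*/17, job_C:*/19, job_E:*/18}
Op 11: register job_C */3 -> active={job_A:*/5, job_B:*/17, job_C:*/3, job_E:*/18}
  job_A: interval 5, next fire after T=299 is 300
  job_B: interval 17, next fire after T=299 is 306
  job_C: interval 3, next fire after T=299 is 300
  job_E: interval 18, next fire after T=299 is 306
Earliest fire time = 300 (job job_A)

Answer: 300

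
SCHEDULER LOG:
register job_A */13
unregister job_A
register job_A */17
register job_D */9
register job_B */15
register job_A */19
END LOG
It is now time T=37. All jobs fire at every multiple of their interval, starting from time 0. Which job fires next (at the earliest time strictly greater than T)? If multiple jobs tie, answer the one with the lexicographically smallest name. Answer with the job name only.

Answer: job_A

Derivation:
Op 1: register job_A */13 -> active={job_A:*/13}
Op 2: unregister job_A -> active={}
Op 3: register job_A */17 -> active={job_A:*/17}
Op 4: register job_D */9 -> active={job_A:*/17, job_D:*/9}
Op 5: register job_B */15 -> active={job_A:*/17, job_B:*/15, job_D:*/9}
Op 6: register job_A */19 -> active={job_A:*/19, job_B:*/15, job_D:*/9}
  job_A: interval 19, next fire after T=37 is 38
  job_B: interval 15, next fire after T=37 is 45
  job_D: interval 9, next fire after T=37 is 45
Earliest = 38, winner (lex tiebreak) = job_A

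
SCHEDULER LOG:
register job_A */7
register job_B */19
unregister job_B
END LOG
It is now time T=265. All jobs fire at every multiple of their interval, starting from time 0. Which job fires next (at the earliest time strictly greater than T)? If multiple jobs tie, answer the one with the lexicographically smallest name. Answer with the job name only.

Answer: job_A

Derivation:
Op 1: register job_A */7 -> active={job_A:*/7}
Op 2: register job_B */19 -> active={job_A:*/7, job_B:*/19}
Op 3: unregister job_B -> active={job_A:*/7}
  job_A: interval 7, next fire after T=265 is 266
Earliest = 266, winner (lex tiebreak) = job_A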